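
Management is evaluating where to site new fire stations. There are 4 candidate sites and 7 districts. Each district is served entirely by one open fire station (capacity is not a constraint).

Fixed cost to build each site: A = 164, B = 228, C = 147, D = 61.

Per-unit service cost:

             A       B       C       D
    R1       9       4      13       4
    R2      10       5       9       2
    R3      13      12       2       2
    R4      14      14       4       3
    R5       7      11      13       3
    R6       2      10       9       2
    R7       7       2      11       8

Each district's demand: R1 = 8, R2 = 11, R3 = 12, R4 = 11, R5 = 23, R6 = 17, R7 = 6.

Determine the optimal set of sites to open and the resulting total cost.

Open D only; minimum total cost 323.

For any fixed open set, each district goes to its cheapest open site; total = fixed + service.
{D}: R1→D 4·8=32, R2→D 2·11=22, R3→D 2·12=24, R4→D 3·11=33, R5→D 3·23=69, R6→D 2·17=34, R7→D 8·6=48. Service 262; fixed 61; total 323.
{C, D}: service 262 + fixed 208 = 470
{A, D}: R1→D 4·8=32, R2→D 2·11=22, R3→D 2·12=24, R4→D 3·11=33, R5→D 3·23=69, R6→A 2·17=34, R7→A 7·6=42. Service 256; fixed 225; total 481.
{A, B, C, D}: service 226 + fixed 600 = 826
(All 15 nonempty subsets were checked; D only is lowest.)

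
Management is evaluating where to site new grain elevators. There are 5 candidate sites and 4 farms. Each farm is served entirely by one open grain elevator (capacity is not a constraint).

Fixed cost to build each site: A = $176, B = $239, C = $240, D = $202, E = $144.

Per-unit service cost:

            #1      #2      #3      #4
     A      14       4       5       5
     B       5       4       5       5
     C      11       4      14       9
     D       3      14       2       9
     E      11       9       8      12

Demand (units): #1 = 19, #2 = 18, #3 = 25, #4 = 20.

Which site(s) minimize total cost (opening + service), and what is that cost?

Open B only; minimum total cost 631.

For any fixed open set, each farm goes to its cheapest open site; total = fixed + service.
{B}: #1→B 5·19=95, #2→B 4·18=72, #3→B 5·25=125, #4→B 5·20=100. Service 392; fixed 239; total 631.
{A, D}: service 279 + fixed 378 = 657
{B, D}: #1→D 3·19=57, #2→B 4·18=72, #3→D 2·25=50, #4→B 5·20=100. Service 279; fixed 441; total 720.
{A, B, C, D, E}: service 279 + fixed 1001 = 1280
No other subset beats 631.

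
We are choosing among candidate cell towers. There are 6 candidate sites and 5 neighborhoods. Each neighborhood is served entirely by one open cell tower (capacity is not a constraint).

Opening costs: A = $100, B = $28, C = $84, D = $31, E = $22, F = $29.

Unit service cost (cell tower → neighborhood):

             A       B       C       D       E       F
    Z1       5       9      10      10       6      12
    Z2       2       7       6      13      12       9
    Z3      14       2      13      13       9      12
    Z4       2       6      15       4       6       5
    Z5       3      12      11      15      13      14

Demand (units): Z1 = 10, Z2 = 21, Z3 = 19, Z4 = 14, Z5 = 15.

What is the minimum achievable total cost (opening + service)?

For any fixed open set, each neighborhood goes to its cheapest open site; total = fixed + service.
{A, B}: Z1→A 5·10=50, Z2→A 2·21=42, Z3→B 2·19=38, Z4→A 2·14=28, Z5→A 3·15=45. Service 203; fixed 128; total 331.
{A, B, E}: service 203 + fixed 150 = 353
{A, B, F}: Z1→A 5·10=50, Z2→A 2·21=42, Z3→B 2·19=38, Z4→A 2·14=28, Z5→A 3·15=45. Service 203; fixed 157; total 360.
{A, B, C, D, E, F}: Z1→A 5·10=50, Z2→A 2·21=42, Z3→B 2·19=38, Z4→A 2·14=28, Z5→A 3·15=45. Service 203; fixed 294; total 497.
No other subset beats 331.

Minimum total cost: 331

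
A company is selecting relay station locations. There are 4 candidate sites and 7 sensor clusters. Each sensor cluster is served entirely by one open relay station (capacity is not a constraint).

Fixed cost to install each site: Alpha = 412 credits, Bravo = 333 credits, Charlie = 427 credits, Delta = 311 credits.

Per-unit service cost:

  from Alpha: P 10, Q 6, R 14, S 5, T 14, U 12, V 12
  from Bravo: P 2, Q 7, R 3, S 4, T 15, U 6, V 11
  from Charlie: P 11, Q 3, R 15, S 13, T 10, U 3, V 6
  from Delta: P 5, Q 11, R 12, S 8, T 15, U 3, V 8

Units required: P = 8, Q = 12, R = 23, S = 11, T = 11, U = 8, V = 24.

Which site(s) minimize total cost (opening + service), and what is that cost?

Open Bravo only; minimum total cost 1023.

For any fixed open set, each sensor cluster goes to its cheapest open site; total = fixed + service.
{Bravo}: P→Bravo 2·8=16, Q→Bravo 7·12=84, R→Bravo 3·23=69, S→Bravo 4·11=44, T→Bravo 15·11=165, U→Bravo 6·8=48, V→Bravo 11·24=264. Service 690; fixed 333; total 1023.
{Bravo, Charlie}: service 443 + fixed 760 = 1203
{Delta}: service 917 + fixed 311 = 1228
{Alpha, Bravo, Charlie, Delta}: P→Bravo 2·8=16, Q→Charlie 3·12=36, R→Bravo 3·23=69, S→Bravo 4·11=44, T→Charlie 10·11=110, U→Charlie 3·8=24, V→Charlie 6·24=144. Service 443; fixed 1483; total 1926.
No other subset beats 1023.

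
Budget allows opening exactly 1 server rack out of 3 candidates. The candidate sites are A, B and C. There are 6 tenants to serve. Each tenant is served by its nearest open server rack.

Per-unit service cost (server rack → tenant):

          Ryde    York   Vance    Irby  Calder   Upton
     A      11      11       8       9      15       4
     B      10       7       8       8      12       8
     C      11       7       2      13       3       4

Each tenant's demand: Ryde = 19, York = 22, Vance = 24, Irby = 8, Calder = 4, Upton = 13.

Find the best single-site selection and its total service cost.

With exactly 1 open, each tenant uses its cheapest among the chosen.
{C}: Ryde→C 11·19=209, York→C 7·22=154, Vance→C 2·24=48, Irby→C 13·8=104, Calder→C 3·4=12, Upton→C 4·13=52. Service cost 579.
{B}: service cost 752
{A}: service cost 827
Among all 3 size-1 choices, {C} is lowest.

Choose C only; total service cost 579.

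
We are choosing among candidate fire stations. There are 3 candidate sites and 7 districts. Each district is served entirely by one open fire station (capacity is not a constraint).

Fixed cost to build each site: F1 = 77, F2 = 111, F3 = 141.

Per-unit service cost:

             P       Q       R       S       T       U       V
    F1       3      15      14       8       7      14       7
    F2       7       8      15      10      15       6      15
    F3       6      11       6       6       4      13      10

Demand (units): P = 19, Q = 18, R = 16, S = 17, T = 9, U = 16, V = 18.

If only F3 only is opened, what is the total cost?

Total cost: 1075

Each district is assigned to its cheapest site among the open ones.
{F3}: P→F3 6·19=114, Q→F3 11·18=198, R→F3 6·16=96, S→F3 6·17=102, T→F3 4·9=36, U→F3 13·16=208, V→F3 10·18=180. Service 934; fixed 141; total 1075.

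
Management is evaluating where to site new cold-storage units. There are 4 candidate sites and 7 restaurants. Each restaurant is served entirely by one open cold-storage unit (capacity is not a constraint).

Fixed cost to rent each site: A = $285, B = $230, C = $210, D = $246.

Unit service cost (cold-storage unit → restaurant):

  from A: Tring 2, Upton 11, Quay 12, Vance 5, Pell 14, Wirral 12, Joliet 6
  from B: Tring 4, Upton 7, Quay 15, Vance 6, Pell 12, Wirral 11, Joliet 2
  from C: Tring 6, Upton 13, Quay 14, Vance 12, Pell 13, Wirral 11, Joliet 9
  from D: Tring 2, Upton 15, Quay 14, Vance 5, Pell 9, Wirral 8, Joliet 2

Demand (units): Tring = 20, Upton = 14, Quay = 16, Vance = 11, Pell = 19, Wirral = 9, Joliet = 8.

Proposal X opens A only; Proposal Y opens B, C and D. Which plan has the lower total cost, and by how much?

Proposal X is cheaper by 214.

Proposal X: {A}: Tring→A 2·20=40, Upton→A 11·14=154, Quay→A 12·16=192, Vance→A 5·11=55, Pell→A 14·19=266, Wirral→A 12·9=108, Joliet→A 6·8=48. Service 863; fixed 285; total 1148.
Proposal Y: {B, C, D}: Tring→D 2·20=40, Upton→B 7·14=98, Quay→C 14·16=224, Vance→D 5·11=55, Pell→D 9·19=171, Wirral→D 8·9=72, Joliet→B 2·8=16. Service 676; fixed 686; total 1362.
Difference: |1148 − 1362| = 214.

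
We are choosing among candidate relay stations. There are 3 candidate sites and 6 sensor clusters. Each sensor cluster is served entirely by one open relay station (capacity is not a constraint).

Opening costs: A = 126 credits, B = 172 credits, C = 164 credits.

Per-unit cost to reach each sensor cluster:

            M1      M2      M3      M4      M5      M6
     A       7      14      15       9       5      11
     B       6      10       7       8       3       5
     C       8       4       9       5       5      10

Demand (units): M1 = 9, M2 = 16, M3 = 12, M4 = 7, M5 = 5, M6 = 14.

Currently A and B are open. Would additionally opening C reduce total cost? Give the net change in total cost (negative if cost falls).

Current service cost with {A, B}: 439.
Adding C: each sensor cluster re-picks its cheapest; new service cost 322, saving 117.
Extra fixed cost: 164. Net change = 164 − 117 = 47.
(Totals: 737 → 784.)

No — net change +47 (cost rises by 47).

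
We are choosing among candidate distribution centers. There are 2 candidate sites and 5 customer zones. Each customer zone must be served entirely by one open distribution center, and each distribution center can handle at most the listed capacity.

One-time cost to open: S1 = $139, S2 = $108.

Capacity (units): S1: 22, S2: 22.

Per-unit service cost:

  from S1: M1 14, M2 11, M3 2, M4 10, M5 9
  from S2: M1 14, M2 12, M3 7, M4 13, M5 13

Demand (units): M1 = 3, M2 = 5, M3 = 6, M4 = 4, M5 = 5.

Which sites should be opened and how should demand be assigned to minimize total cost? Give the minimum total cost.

Minimum total cost: 441

Open {S1, S2}: M1→S2 14·3=42, M2→S1 11·5=55, M3→S1 2·6=12, M4→S1 10·4=40, M5→S1 9·5=45.
Loads: S1 carries 20/22, S2 carries 3/22. Service 194; fixed 247; total 441.
Next best feasible plan costs 446.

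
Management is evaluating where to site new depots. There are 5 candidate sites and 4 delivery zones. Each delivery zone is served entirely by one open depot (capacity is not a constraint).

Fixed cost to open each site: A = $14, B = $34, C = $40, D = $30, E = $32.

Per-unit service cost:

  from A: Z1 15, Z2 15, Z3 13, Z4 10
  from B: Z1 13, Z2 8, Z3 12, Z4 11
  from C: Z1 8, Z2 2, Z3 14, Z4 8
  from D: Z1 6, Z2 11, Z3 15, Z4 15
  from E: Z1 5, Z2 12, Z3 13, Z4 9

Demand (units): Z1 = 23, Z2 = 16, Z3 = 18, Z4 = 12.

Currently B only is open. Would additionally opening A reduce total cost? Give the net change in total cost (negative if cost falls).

Current service cost with {B}: 775.
Adding A: each delivery zone re-picks its cheapest; new service cost 763, saving 12.
Extra fixed cost: 14. Net change = 14 − 12 = 2.
(Totals: 809 → 811.)

No — net change +2 (cost rises by 2).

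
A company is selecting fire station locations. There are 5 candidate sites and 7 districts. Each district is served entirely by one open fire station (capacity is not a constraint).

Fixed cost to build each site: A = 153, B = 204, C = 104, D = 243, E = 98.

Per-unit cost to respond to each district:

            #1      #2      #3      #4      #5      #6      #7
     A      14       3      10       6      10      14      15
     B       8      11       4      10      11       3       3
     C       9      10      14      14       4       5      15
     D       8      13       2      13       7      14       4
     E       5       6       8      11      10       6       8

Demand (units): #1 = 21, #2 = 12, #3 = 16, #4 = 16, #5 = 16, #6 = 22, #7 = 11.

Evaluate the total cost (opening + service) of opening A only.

Each district is assigned to its cheapest site among the open ones.
{A}: #1→A 14·21=294, #2→A 3·12=36, #3→A 10·16=160, #4→A 6·16=96, #5→A 10·16=160, #6→A 14·22=308, #7→A 15·11=165. Service 1219; fixed 153; total 1372.

Total cost: 1372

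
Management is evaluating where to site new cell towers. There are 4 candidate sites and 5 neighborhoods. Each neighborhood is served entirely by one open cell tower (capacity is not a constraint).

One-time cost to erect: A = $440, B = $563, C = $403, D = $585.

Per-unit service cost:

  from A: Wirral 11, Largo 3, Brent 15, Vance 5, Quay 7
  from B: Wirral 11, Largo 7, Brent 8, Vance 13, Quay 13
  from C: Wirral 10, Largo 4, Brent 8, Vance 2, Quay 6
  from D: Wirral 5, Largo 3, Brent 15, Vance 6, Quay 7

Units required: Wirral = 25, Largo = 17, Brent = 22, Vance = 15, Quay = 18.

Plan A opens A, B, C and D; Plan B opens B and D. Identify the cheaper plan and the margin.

Plan B is cheaper by 765.

Plan A: {A, B, C, D}: Wirral→D 5·25=125, Largo→A 3·17=51, Brent→B 8·22=176, Vance→C 2·15=30, Quay→C 6·18=108. Service 490; fixed 1991; total 2481.
Plan B: {B, D}: Wirral→D 5·25=125, Largo→D 3·17=51, Brent→B 8·22=176, Vance→D 6·15=90, Quay→D 7·18=126. Service 568; fixed 1148; total 1716.
Difference: |2481 − 1716| = 765.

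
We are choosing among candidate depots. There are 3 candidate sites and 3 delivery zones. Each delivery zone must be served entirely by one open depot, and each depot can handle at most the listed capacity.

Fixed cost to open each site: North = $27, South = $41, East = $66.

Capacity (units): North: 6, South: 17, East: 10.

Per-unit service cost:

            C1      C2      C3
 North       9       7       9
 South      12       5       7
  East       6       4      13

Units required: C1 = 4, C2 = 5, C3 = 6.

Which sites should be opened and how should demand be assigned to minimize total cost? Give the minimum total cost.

Open {South}: C1→South 12·4=48, C2→South 5·5=25, C3→South 7·6=42.
Loads: South carries 15/17. Service 115; fixed 41; total 156.
Next best feasible plan costs 171.

Minimum total cost: 156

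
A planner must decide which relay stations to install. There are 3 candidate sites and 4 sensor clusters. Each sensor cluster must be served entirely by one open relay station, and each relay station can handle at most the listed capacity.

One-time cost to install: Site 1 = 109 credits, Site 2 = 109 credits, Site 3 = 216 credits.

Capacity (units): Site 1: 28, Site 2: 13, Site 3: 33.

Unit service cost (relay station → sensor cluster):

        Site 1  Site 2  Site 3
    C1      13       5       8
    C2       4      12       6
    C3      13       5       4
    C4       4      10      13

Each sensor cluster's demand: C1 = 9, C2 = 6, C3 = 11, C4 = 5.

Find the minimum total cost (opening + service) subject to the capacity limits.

Open {Site 3}: C1→Site 3 8·9=72, C2→Site 3 6·6=36, C3→Site 3 4·11=44, C4→Site 3 13·5=65.
Loads: Site 3 carries 31/33. Service 217; fixed 216; total 433.
Next best feasible plan costs 434.

Minimum total cost: 433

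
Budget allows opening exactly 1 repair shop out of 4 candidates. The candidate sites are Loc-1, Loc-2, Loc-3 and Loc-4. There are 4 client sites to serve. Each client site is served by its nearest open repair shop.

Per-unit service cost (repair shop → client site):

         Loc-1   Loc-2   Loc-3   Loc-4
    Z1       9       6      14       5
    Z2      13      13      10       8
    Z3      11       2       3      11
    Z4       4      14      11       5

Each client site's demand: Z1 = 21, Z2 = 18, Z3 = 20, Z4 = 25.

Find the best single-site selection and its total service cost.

Choose Loc-4 only; total service cost 594.

With exactly 1 open, each client site uses its cheapest among the chosen.
{Loc-4}: Z1→Loc-4 5·21=105, Z2→Loc-4 8·18=144, Z3→Loc-4 11·20=220, Z4→Loc-4 5·25=125. Service cost 594.
{Loc-1}: service cost 743
{Loc-2}: service cost 750
Among all 4 size-1 choices, {Loc-4} is lowest.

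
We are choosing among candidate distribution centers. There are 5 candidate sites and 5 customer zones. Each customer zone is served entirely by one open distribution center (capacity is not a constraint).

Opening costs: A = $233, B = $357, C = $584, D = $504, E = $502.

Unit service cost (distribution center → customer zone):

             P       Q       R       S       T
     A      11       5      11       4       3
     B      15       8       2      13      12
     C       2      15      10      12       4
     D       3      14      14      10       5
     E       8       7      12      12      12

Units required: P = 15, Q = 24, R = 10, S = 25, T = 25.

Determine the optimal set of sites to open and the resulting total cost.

For any fixed open set, each customer zone goes to its cheapest open site; total = fixed + service.
{A}: P→A 11·15=165, Q→A 5·24=120, R→A 11·10=110, S→A 4·25=100, T→A 3·25=75. Service 570; fixed 233; total 803.
{A, B}: P→A 11·15=165, Q→A 5·24=120, R→B 2·10=20, S→A 4·25=100, T→A 3·25=75. Service 480; fixed 590; total 1070.
{A, D}: service 450 + fixed 737 = 1187
{A, B, C, D, E}: P→C 2·15=30, Q→A 5·24=120, R→B 2·10=20, S→A 4·25=100, T→A 3·25=75. Service 345; fixed 2180; total 2525.
No other subset beats 803.

Open A only; minimum total cost 803.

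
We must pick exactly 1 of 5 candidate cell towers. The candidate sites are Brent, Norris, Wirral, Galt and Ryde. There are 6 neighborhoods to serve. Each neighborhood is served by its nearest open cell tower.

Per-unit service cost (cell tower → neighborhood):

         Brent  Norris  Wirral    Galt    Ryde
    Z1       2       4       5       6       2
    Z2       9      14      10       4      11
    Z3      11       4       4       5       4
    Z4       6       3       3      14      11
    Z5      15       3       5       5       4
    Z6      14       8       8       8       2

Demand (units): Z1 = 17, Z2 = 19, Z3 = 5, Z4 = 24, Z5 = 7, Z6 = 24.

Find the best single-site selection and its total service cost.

With exactly 1 open, each neighborhood uses its cheapest among the chosen.
{Wirral}: Z1→Wirral 5·17=85, Z2→Wirral 10·19=190, Z3→Wirral 4·5=20, Z4→Wirral 3·24=72, Z5→Wirral 5·7=35, Z6→Wirral 8·24=192. Service cost 594.
{Ryde}: service cost 603
{Norris}: service cost 639
Among all 5 size-1 choices, {Wirral} is lowest.

Choose Wirral only; total service cost 594.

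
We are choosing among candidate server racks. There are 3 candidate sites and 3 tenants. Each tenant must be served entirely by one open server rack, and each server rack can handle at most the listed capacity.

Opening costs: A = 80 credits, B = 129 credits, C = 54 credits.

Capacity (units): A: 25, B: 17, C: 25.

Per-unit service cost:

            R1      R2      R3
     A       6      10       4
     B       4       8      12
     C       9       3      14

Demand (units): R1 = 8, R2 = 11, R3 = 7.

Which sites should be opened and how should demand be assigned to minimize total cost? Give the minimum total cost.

Minimum total cost: 243

Open {A, C}: R1→A 6·8=48, R2→C 3·11=33, R3→A 4·7=28.
Loads: A carries 15/25, C carries 11/25. Service 109; fixed 134; total 243.
Next best feasible plan costs 267.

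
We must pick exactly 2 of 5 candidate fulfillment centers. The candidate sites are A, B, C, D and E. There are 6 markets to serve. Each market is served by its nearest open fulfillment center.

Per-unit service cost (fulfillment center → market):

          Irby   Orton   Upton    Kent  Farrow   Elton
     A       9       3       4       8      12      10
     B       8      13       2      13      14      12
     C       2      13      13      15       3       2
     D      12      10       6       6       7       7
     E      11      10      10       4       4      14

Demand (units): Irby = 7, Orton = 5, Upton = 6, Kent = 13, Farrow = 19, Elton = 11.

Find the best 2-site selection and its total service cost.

Choose A and C; total service cost 236.

With exactly 2 open, each market uses its cheapest among the chosen.
{A, C}: Irby→C 2·7=14, Orton→A 3·5=15, Upton→A 4·6=24, Kent→A 8·13=104, Farrow→C 3·19=57, Elton→C 2·11=22. Service cost 236.
{C, E}: service cost 255
{C, D}: service cost 257
Among all 10 size-2 choices, {A, C} is lowest.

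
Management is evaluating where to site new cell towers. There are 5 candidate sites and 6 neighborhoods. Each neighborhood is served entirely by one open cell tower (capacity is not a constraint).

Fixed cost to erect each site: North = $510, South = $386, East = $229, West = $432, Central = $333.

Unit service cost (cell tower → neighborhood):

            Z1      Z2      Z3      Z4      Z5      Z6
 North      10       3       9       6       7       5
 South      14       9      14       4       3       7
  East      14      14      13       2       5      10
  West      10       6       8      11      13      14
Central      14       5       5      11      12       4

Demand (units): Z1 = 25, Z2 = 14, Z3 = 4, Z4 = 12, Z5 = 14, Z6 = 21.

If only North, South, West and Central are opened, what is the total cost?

Total cost: 2147

Each neighborhood is assigned to its cheapest site among the open ones.
{North, South, West, Central}: Z1→North 10·25=250, Z2→North 3·14=42, Z3→Central 5·4=20, Z4→South 4·12=48, Z5→South 3·14=42, Z6→Central 4·21=84. Service 486; fixed 1661; total 2147.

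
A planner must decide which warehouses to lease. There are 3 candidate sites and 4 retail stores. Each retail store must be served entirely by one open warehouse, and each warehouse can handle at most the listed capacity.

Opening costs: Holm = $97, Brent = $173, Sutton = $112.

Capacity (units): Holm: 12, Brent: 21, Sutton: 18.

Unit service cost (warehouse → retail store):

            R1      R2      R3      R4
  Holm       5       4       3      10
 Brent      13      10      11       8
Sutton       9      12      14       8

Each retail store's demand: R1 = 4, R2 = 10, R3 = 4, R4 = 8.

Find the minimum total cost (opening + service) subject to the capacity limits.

Minimum total cost: 405

Open {Holm, Sutton}: R1→Sutton 9·4=36, R2→Holm 4·10=40, R3→Sutton 14·4=56, R4→Sutton 8·8=64.
Loads: Holm carries 10/12, Sutton carries 16/18. Service 196; fixed 209; total 405.
Next best feasible plan costs 425.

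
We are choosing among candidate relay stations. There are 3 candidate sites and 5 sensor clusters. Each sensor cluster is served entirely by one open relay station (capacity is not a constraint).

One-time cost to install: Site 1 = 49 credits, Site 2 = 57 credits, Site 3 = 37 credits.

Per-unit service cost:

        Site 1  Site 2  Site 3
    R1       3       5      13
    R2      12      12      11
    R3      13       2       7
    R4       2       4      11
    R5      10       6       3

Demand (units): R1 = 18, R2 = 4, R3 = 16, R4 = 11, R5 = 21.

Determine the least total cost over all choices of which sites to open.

For any fixed open set, each sensor cluster goes to its cheapest open site; total = fixed + service.
{Site 1, Site 2, Site 3}: R1→Site 1 3·18=54, R2→Site 3 11·4=44, R3→Site 2 2·16=32, R4→Site 1 2·11=22, R5→Site 3 3·21=63. Service 215; fixed 143; total 358.
{Site 2, Site 3}: R1→Site 2 5·18=90, R2→Site 3 11·4=44, R3→Site 2 2·16=32, R4→Site 2 4·11=44, R5→Site 3 3·21=63. Service 273; fixed 94; total 367.
{Site 1, Site 3}: R1→Site 1 3·18=54, R2→Site 3 11·4=44, R3→Site 3 7·16=112, R4→Site 1 2·11=22, R5→Site 3 3·21=63. Service 295; fixed 86; total 381.
{Site 3}: service 574 + fixed 37 = 611
No other subset beats 358.

Minimum total cost: 358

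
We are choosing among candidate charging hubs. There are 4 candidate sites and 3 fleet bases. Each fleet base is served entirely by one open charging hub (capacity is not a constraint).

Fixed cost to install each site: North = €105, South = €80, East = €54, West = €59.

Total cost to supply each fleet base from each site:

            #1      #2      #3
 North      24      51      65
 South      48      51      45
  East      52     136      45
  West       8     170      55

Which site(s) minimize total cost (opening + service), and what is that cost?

Open South only; minimum total cost 224.

For any fixed open set, each fleet base goes to its cheapest open site; total = fixed + service.
{South}: #1→South 48, #2→South 51, #3→South 45. Service 144; fixed 80; total 224.
{South, West}: #1→West 8, #2→South 51, #3→South 45. Service 104; fixed 139; total 243.
{North}: #1→North 24, #2→North 51, #3→North 65. Service 140; fixed 105; total 245.
{North, South, East, West}: service 104 + fixed 298 = 402
No other subset beats 224.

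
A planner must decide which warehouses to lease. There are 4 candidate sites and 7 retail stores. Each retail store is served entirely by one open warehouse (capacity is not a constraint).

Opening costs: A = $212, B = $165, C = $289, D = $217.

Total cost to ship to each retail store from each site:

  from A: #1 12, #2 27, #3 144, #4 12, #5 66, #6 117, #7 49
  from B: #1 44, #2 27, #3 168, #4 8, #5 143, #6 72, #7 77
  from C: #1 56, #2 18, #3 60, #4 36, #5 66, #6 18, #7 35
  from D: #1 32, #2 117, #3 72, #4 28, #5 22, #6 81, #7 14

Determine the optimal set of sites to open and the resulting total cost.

For any fixed open set, each retail store goes to its cheapest open site; total = fixed + service.
{C}: #1→C 56, #2→C 18, #3→C 60, #4→C 36, #5→C 66, #6→C 18, #7→C 35. Service 289; fixed 289; total 578.
{D}: #1→D 32, #2→D 117, #3→D 72, #4→D 28, #5→D 22, #6→D 81, #7→D 14. Service 366; fixed 217; total 583.
{B, D}: #1→D 32, #2→B 27, #3→D 72, #4→B 8, #5→D 22, #6→B 72, #7→D 14. Service 247; fixed 382; total 629.
{A, B, C, D}: service 152 + fixed 883 = 1035
No other subset beats 578.

Open C only; minimum total cost 578.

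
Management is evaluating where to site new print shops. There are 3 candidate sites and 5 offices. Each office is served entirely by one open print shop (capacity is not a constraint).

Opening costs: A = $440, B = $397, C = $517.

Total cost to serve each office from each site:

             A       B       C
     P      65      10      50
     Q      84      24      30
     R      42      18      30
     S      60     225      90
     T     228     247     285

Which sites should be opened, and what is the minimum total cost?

Open A only; minimum total cost 919.

For any fixed open set, each office goes to its cheapest open site; total = fixed + service.
{A}: P→A 65, Q→A 84, R→A 42, S→A 60, T→A 228. Service 479; fixed 440; total 919.
{B}: service 524 + fixed 397 = 921
{C}: service 485 + fixed 517 = 1002
{A, B, C}: service 340 + fixed 1354 = 1694
No other subset beats 919.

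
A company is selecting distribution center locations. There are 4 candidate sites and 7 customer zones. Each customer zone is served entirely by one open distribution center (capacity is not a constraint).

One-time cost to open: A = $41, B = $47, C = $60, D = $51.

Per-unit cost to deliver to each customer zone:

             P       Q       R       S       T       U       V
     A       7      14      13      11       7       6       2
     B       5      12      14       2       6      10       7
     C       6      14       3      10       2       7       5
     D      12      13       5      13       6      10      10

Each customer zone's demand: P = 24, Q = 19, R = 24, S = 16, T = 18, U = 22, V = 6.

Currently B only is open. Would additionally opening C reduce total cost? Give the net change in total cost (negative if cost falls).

Current service cost with {B}: 1086.
Adding C: each customer zone re-picks its cheapest; new service cost 672, saving 414.
Extra fixed cost: 60. Net change = 60 − 414 = -354.
(Totals: 1133 → 779.)

Yes — net change −354 (cost falls by 354).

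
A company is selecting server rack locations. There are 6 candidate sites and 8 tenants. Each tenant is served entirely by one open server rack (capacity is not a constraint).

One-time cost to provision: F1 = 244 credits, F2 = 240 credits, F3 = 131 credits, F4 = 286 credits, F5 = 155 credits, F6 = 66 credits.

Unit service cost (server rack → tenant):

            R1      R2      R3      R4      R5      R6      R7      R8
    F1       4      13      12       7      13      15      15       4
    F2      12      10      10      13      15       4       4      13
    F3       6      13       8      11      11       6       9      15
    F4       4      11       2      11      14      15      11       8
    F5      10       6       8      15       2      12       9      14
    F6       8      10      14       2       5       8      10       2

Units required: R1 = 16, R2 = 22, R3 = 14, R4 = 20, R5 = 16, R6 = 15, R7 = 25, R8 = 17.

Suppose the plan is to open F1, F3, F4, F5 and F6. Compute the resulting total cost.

Each tenant is assigned to its cheapest site among the open ones.
{F1, F3, F4, F5, F6}: R1→F1 4·16=64, R2→F5 6·22=132, R3→F4 2·14=28, R4→F6 2·20=40, R5→F5 2·16=32, R6→F3 6·15=90, R7→F3 9·25=225, R8→F6 2·17=34. Service 645; fixed 882; total 1527.

Total cost: 1527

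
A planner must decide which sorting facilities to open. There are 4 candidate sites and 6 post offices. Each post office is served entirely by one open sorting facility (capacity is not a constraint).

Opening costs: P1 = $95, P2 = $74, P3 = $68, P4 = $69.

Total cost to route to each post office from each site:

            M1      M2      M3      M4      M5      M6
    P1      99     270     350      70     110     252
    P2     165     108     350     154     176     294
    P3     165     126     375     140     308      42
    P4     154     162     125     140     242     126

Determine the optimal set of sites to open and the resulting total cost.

For any fixed open set, each post office goes to its cheapest open site; total = fixed + service.
{P1, P3, P4}: M1→P1 99, M2→P3 126, M3→P4 125, M4→P1 70, M5→P1 110, M6→P3 42. Service 572; fixed 232; total 804.
{P1, P4}: service 692 + fixed 164 = 856
{P1, P2, P3, P4}: service 554 + fixed 306 = 860
{P3}: M1→P3 165, M2→P3 126, M3→P3 375, M4→P3 140, M5→P3 308, M6→P3 42. Service 1156; fixed 68; total 1224.
No other subset beats 804.

Open P1, P3 and P4; minimum total cost 804.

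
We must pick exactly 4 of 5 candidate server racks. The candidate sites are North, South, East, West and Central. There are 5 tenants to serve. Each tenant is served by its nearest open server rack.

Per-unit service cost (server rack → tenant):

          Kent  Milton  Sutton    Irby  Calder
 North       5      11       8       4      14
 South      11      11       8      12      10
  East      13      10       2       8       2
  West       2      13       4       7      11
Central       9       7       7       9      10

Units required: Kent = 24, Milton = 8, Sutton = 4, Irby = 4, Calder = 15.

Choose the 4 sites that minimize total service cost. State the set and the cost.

Choose North, East, West and Central; total service cost 158.

With exactly 4 open, each tenant uses its cheapest among the chosen.
{North, East, West, Central}: Kent→West 2·24=48, Milton→Central 7·8=56, Sutton→East 2·4=8, Irby→North 4·4=16, Calder→East 2·15=30. Service cost 158.
{South, East, West, Central}: service cost 170
{North, South, East, West}: service cost 182
Among all 5 size-4 choices, {North, East, West, Central} is lowest.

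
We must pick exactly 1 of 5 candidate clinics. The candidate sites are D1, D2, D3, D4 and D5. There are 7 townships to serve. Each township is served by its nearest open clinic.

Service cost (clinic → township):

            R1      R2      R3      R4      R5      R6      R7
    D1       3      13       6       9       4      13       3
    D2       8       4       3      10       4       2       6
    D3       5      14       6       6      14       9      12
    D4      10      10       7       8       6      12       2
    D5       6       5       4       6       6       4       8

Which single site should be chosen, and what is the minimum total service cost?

Choose D2 only; total service cost 37.

With exactly 1 open, each township uses its cheapest among the chosen.
{D2}: R1→D2 8, R2→D2 4, R3→D2 3, R4→D2 10, R5→D2 4, R6→D2 2, R7→D2 6. Service cost 37.
{D5}: service cost 39
{D1}: service cost 51
Among all 5 size-1 choices, {D2} is lowest.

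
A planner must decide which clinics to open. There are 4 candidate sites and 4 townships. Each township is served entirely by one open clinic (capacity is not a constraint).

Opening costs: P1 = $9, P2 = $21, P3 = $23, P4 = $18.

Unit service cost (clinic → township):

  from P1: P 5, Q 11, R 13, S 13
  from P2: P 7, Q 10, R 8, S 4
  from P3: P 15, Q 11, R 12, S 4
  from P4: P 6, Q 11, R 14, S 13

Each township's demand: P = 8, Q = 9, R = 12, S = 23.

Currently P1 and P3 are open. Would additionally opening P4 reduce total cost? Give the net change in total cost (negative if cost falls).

Current service cost with {P1, P3}: 375.
Adding P4: each township re-picks its cheapest; new service cost 375, saving 0.
Extra fixed cost: 18. Net change = 18 − 0 = 18.
(Totals: 407 → 425.)

No — net change +18 (cost rises by 18).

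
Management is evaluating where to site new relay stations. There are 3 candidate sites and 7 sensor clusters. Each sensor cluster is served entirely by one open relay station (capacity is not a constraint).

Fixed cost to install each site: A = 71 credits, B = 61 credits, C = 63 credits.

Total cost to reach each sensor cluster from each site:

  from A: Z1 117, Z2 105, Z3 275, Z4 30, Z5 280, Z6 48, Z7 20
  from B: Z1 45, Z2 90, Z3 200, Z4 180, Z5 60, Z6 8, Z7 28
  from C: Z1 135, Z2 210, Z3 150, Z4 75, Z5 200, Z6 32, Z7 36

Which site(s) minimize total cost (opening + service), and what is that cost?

For any fixed open set, each sensor cluster goes to its cheapest open site; total = fixed + service.
{B, C}: Z1→B 45, Z2→B 90, Z3→C 150, Z4→C 75, Z5→B 60, Z6→B 8, Z7→B 28. Service 456; fixed 124; total 580.
{A, B}: Z1→B 45, Z2→B 90, Z3→B 200, Z4→A 30, Z5→B 60, Z6→B 8, Z7→A 20. Service 453; fixed 132; total 585.
{A, B, C}: service 403 + fixed 195 = 598
{B}: Z1→B 45, Z2→B 90, Z3→B 200, Z4→B 180, Z5→B 60, Z6→B 8, Z7→B 28. Service 611; fixed 61; total 672.
(All 7 nonempty subsets were checked; B and C is lowest.)

Open B and C; minimum total cost 580.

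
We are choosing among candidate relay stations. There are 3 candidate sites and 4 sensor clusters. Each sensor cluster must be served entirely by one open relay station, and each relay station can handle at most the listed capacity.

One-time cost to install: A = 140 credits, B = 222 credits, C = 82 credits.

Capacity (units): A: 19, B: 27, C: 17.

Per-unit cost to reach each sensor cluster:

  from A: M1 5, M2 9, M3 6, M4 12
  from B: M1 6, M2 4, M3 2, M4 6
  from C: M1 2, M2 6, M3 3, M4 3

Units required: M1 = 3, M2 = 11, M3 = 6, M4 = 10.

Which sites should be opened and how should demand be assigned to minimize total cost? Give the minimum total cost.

Open {A, C}: M1→A 5·3=15, M2→A 9·11=99, M3→C 3·6=18, M4→C 3·10=30.
Loads: A carries 14/19, C carries 16/17. Service 162; fixed 222; total 384.
Next best feasible plan costs 393.

Minimum total cost: 384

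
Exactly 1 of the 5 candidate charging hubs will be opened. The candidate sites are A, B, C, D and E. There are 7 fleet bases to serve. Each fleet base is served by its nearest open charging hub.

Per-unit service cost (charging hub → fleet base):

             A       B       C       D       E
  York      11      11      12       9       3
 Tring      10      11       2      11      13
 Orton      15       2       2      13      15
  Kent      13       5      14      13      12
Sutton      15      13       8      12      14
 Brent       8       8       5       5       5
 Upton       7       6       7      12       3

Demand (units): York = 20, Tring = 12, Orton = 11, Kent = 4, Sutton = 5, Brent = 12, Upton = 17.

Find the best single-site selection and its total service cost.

With exactly 1 open, each fleet base uses its cheapest among the chosen.
{C}: York→C 12·20=240, Tring→C 2·12=24, Orton→C 2·11=22, Kent→C 14·4=56, Sutton→C 8·5=40, Brent→C 5·12=60, Upton→C 7·17=119. Service cost 561.
{E}: service cost 610
{B}: service cost 657
Among all 5 size-1 choices, {C} is lowest.

Choose C only; total service cost 561.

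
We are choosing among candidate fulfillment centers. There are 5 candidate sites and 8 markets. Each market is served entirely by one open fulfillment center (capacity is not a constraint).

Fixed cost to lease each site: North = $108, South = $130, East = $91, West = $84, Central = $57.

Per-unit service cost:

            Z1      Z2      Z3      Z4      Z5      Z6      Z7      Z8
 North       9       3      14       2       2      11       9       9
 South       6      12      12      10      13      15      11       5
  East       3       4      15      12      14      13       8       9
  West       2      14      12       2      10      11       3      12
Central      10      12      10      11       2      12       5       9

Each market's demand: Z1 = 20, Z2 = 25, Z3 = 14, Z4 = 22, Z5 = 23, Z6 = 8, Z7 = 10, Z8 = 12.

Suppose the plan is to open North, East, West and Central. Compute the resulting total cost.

Each market is assigned to its cheapest site among the open ones.
{North, East, West, Central}: Z1→West 2·20=40, Z2→North 3·25=75, Z3→Central 10·14=140, Z4→North 2·22=44, Z5→North 2·23=46, Z6→North 11·8=88, Z7→West 3·10=30, Z8→North 9·12=108. Service 571; fixed 340; total 911.

Total cost: 911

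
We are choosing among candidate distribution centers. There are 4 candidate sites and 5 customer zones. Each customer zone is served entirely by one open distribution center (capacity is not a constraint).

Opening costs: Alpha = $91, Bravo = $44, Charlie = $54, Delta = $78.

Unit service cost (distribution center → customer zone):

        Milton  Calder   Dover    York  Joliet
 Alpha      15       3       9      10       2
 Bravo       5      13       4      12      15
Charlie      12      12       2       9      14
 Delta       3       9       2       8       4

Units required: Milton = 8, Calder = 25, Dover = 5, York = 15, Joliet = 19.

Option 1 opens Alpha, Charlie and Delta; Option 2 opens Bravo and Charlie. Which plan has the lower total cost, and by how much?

Option 1 is cheaper by 359.

Option 1: {Alpha, Charlie, Delta}: Milton→Delta 3·8=24, Calder→Alpha 3·25=75, Dover→Charlie 2·5=10, York→Delta 8·15=120, Joliet→Alpha 2·19=38. Service 267; fixed 223; total 490.
Option 2: {Bravo, Charlie}: Milton→Bravo 5·8=40, Calder→Charlie 12·25=300, Dover→Charlie 2·5=10, York→Charlie 9·15=135, Joliet→Charlie 14·19=266. Service 751; fixed 98; total 849.
Difference: |490 − 849| = 359.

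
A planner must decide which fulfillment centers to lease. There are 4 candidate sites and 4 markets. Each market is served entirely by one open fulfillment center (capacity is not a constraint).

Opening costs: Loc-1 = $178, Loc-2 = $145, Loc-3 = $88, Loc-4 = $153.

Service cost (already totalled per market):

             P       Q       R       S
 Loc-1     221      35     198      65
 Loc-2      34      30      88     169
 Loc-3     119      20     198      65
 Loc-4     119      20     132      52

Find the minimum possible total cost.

For any fixed open set, each market goes to its cheapest open site; total = fixed + service.
{Loc-2, Loc-3}: P→Loc-2 34, Q→Loc-3 20, R→Loc-2 88, S→Loc-3 65. Service 207; fixed 233; total 440.
{Loc-2}: P→Loc-2 34, Q→Loc-2 30, R→Loc-2 88, S→Loc-2 169. Service 321; fixed 145; total 466.
{Loc-4}: service 323 + fixed 153 = 476
{Loc-1, Loc-2, Loc-3, Loc-4}: P→Loc-2 34, Q→Loc-3 20, R→Loc-2 88, S→Loc-4 52. Service 194; fixed 564; total 758.
No other subset beats 440.

Minimum total cost: 440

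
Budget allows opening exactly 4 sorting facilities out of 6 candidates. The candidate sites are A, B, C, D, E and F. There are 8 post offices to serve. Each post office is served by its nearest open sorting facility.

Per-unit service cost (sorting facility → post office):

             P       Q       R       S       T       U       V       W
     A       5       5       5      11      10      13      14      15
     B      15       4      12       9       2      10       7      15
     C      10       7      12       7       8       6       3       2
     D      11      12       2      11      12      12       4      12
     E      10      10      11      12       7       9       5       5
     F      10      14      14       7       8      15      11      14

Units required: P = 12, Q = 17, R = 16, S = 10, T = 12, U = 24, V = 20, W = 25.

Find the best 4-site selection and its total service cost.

Choose A, B, C and D; total service cost 508.

With exactly 4 open, each post office uses its cheapest among the chosen.
{A, B, C, D}: P→A 5·12=60, Q→B 4·17=68, R→D 2·16=32, S→C 7·10=70, T→B 2·12=24, U→C 6·24=144, V→C 3·20=60, W→C 2·25=50. Service cost 508.
{A, B, C, E}: service cost 556
{A, B, C, F}: service cost 556
Among all 15 size-4 choices, {A, B, C, D} is lowest.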